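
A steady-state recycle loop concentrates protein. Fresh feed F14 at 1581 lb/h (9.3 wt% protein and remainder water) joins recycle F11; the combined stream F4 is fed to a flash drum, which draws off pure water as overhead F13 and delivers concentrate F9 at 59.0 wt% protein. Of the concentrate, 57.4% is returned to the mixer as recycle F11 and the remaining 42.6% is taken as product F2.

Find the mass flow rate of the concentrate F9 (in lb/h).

585 lb/h

Overall protein balance (none leaves overhead): protein in fresh feed = protein in product, i.e. 1581×0.093 = (1−0.574)·F9·0.590.
F9 = 147.03/(0.590×0.426) = 585 lb/h.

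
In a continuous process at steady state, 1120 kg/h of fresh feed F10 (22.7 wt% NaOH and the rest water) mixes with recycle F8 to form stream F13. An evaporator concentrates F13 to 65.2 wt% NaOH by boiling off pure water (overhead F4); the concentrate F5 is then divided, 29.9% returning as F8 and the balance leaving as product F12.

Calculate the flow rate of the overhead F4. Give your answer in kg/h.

Overall NaOH balance (none leaves overhead): NaOH in fresh feed = NaOH in product, i.e. 1120×0.227 = (1−0.299)·F5·0.652.
F5 = 254.24/(0.652×0.701) = 556.26 kg/h.
Recycle F8 = 0.299×556.26 = 166.32 kg/h.
Combined feed F13 = 1120 + 166.32 = 1286.3 kg/h.
Overhead F4 = F13 − F5 = 1286.3 − 556.26 = 730.06 kg/h.

730.1 kg/h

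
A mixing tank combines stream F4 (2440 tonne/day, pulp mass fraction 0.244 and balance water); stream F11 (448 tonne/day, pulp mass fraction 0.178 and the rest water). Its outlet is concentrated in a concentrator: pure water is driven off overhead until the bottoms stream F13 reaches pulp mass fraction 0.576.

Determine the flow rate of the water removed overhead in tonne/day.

1716 tonne/day

pulp entering = 2440×0.244 + 448×0.178 = 675.1 tonne/day.
All pulp reports to F13, so F13 = 675.1/0.576 = 1172.1 tonne/day.
Total feed = 2888 tonne/day; overhead = 2888 − 1172.1 = 1715.9 tonne/day.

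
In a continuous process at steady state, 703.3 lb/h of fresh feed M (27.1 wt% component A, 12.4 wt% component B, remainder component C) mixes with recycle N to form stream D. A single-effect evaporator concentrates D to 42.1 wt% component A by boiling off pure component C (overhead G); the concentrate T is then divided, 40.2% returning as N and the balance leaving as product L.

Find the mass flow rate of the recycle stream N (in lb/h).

Overall component A balance (none leaves overhead): component A in fresh feed = component A in product, i.e. 703.3×0.271 = (1−0.402)·T·0.421.
T = 190.59/(0.421×0.598) = 757.05 lb/h.
Recycle N = 0.402×757.05 = 304.34 lb/h.

304.3 lb/h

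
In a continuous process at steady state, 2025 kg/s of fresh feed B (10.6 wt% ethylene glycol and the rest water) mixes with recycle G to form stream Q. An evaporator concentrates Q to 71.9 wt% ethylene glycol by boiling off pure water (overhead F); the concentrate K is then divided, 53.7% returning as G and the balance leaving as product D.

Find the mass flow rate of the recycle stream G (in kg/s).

Overall ethylene glycol balance (none leaves overhead): ethylene glycol in fresh feed = ethylene glycol in product, i.e. 2025×0.106 = (1−0.537)·K·0.719.
K = 214.65/(0.719×0.463) = 644.79 kg/s.
Recycle G = 0.537×644.79 = 346.25 kg/s.

346.3 kg/s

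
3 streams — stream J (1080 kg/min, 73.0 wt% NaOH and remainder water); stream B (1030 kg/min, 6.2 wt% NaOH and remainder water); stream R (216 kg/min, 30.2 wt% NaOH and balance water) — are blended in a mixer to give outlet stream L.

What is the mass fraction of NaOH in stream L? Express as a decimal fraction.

Total flow out = 1080 + 1030 + 216 = 2326 kg/min.
NaOH in = 1080×0.730 + 1030×0.062 + 216×0.302 = 917.49 kg/min.
NaOH mass fraction in L = 917.49/2326 = 0.394.

0.394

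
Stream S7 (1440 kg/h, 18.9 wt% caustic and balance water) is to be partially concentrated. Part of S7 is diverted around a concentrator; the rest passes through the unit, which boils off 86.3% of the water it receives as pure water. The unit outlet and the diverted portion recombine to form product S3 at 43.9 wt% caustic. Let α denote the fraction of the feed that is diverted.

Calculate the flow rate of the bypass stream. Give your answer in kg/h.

All 1440×0.189 = 272.16 kg/h of caustic reaches S3, so S3 = 272.16/0.439 = 619.95 kg/h and vapour = 820.05 kg/h.
The evaporator receives (1−α)·1440 of feed at 0.811 water and removes 0.863 of that water:
0.863×0.811×(1−α)×1440 = 820.05
(1−α) = 820.05/1007.8 = 0.8137;  α = 0.1863.
Bypass flow = 0.1863×1440 = 268.33 kg/h.

268.3 kg/h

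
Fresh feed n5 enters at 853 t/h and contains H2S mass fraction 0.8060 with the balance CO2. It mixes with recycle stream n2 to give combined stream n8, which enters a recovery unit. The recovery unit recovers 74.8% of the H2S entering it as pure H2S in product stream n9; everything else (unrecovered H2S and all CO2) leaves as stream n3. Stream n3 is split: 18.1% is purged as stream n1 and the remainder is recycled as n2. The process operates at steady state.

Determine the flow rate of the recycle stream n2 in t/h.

CO2 enters only via n5 and leaves only via the purge: 853×0.194 = 0.181×(CO2 in n3), and the recovery unit passes all CO2, so CO2 in n8 = CO2 in n3 = 914.27 t/h.
H2S in n8: m_A = 853×0.806 + (1−0.181)·(1−0.748)·m_A, so m_A = 687.52/0.7936 = 866.32 t/h.
n3 = (1−0.748)×866.32 + 914.27 = 1132.6 t/h.
Recycle n2 = (1−0.181)×1132.6 = 927.58 t/h.

927.6 t/h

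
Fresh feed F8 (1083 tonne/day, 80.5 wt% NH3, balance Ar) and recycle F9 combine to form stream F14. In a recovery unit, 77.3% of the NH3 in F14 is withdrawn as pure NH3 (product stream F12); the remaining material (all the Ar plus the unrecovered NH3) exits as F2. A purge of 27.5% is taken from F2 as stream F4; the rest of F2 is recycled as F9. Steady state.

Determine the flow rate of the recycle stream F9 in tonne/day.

Ar enters only via F8 and leaves only via the purge: 1083×0.195 = 0.275×(Ar in F2), and the recovery unit passes all Ar, so Ar in F14 = Ar in F2 = 767.95 tonne/day.
NH3 in F14: m_A = 1083×0.805 + (1−0.275)·(1−0.773)·m_A, so m_A = 871.82/0.8354 = 1043.6 tonne/day.
F2 = (1−0.773)×1043.6 + 767.95 = 1004.8 tonne/day.
Recycle F9 = (1−0.275)×1004.8 = 728.5 tonne/day.

728.5 tonne/day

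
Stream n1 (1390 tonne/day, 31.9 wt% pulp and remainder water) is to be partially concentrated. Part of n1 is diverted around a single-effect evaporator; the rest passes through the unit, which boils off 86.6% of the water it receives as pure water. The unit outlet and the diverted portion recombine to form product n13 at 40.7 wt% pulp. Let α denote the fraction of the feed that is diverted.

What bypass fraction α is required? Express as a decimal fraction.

All 1390×0.319 = 443.41 tonne/day of pulp reaches n13, so n13 = 443.41/0.407 = 1089.5 tonne/day and vapour = 300.54 tonne/day.
The evaporator receives (1−α)·1390 of feed at 0.681 water and removes 0.866 of that water:
0.866×0.681×(1−α)×1390 = 300.54
(1−α) = 300.54/819.75 = 0.3666;  α = 0.6334.

0.633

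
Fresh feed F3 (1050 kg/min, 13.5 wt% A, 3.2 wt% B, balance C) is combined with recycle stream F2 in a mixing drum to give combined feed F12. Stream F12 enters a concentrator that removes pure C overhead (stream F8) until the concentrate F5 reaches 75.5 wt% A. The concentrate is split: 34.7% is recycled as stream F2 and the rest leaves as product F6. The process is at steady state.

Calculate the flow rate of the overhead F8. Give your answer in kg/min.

Overall A balance (none leaves overhead): A in fresh feed = A in product, i.e. 1050×0.135 = (1−0.347)·F5·0.755.
F5 = 141.75/(0.755×0.653) = 287.52 kg/min.
Recycle F2 = 0.347×287.52 = 99.768 kg/min.
Combined feed F12 = 1050 + 99.768 = 1149.8 kg/min.
Overhead F8 = F12 − F5 = 1149.8 − 287.52 = 862.25 kg/min.

862.3 kg/min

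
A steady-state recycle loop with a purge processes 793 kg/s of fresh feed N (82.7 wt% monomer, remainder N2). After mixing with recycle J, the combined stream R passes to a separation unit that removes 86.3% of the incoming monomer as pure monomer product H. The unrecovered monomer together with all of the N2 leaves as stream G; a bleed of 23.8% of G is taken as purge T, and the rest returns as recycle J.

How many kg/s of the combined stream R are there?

1309 kg/s

N2 enters only via N and leaves only via the purge: 793×0.173 = 0.238×(N2 in G), and the separation unit passes all N2, so N2 in R = N2 in G = 576.42 kg/s.
monomer in R: m_A = 793×0.827 + (1−0.238)·(1−0.863)·m_A, so m_A = 655.81/0.8956 = 732.25 kg/s.
R = 732.25 + 576.42 = 1308.7 kg/s.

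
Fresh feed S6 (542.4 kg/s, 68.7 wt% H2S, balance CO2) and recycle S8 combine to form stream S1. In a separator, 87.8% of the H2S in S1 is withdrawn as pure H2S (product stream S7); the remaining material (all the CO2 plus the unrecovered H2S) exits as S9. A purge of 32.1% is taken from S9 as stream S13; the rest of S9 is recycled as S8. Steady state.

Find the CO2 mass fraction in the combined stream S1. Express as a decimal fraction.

0.5655

CO2 enters only via S6 and leaves only via the purge: 542.4×0.313 = 0.321×(CO2 in S9), and the separator passes all CO2, so CO2 in S1 = CO2 in S9 = 528.88 kg/s.
H2S in S1: m_A = 542.4×0.687 + (1−0.321)·(1−0.878)·m_A, so m_A = 372.63/0.9172 = 406.28 kg/s.
S1 = 406.28 + 528.88 = 935.17 kg/s.
CO2 fraction in S1 = 528.88/935.17 = 0.5655.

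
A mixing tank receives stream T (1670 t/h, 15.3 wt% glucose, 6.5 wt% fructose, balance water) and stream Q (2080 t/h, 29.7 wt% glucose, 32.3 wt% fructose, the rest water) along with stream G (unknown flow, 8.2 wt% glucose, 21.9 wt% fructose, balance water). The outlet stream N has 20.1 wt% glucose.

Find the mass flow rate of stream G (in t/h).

Let G be the unknown flow. Total out = 3750 + G.
glucose balance: 873.27 + 0.082·G = 0.201·(3750 + G)
(0.082 − 0.201)·G = 0.201×3750 − 873.27 = -119.52
G = -119.52 / -0.119 = 1004.4 t/h

1004 t/h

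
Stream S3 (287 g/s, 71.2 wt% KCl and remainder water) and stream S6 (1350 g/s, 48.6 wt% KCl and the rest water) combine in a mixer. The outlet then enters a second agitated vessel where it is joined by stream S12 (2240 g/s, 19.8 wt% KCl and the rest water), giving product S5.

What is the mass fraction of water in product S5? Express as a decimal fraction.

0.6637

Overall, product flow = 3877 g/s.
water in = 287×0.288 + 1350×0.514 + 2240×0.802 = 2573 g/s.
water fraction in S5 = 0.6637.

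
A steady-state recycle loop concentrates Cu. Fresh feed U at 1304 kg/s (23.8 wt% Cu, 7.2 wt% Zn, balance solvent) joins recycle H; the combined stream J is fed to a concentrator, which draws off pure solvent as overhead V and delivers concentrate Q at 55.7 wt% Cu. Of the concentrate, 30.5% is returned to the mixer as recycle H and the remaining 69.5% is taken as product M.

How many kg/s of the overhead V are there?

746.8 kg/s

Overall Cu balance (none leaves overhead): Cu in fresh feed = Cu in product, i.e. 1304×0.238 = (1−0.305)·Q·0.557.
Q = 310.35/(0.557×0.695) = 801.7 kg/s.
Recycle H = 0.305×801.7 = 244.52 kg/s.
Combined feed J = 1304 + 244.52 = 1548.5 kg/s.
Overhead V = J − Q = 1548.5 − 801.7 = 746.82 kg/s.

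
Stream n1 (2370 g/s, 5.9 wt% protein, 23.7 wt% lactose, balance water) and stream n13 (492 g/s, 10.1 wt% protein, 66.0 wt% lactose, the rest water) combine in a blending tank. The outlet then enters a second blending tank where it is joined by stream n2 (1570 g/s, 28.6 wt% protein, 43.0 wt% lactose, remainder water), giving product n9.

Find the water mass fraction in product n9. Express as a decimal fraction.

Overall, product flow = 4432 g/s.
water in = 2370×0.704 + 492×0.239 + 1570×0.284 = 2231.9 g/s.
water fraction in n9 = 0.504.

0.504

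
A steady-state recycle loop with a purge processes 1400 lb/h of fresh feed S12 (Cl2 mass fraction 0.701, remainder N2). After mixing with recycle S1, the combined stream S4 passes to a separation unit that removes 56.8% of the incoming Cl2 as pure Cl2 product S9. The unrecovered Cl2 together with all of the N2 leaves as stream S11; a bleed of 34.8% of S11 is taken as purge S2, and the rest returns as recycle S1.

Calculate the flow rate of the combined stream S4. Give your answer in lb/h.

2569 lb/h

N2 enters only via S12 and leaves only via the purge: 1400×0.299 = 0.348×(N2 in S11), and the separation unit passes all N2, so N2 in S4 = N2 in S11 = 1202.9 lb/h.
Cl2 in S4: m_A = 1400×0.701 + (1−0.348)·(1−0.568)·m_A, so m_A = 981.4/0.7183 = 1366.2 lb/h.
S4 = 1366.2 + 1202.9 = 2569.1 lb/h.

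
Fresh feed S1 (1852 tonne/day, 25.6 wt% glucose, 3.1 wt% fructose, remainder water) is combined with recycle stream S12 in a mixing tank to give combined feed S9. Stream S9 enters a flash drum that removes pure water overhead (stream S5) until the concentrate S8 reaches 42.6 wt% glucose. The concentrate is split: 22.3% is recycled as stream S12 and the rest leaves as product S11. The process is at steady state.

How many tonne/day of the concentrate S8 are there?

Overall glucose balance (none leaves overhead): glucose in fresh feed = glucose in product, i.e. 1852×0.256 = (1−0.223)·S8·0.426.
S8 = 474.11/(0.426×0.777) = 1432.4 tonne/day.

1432 tonne/day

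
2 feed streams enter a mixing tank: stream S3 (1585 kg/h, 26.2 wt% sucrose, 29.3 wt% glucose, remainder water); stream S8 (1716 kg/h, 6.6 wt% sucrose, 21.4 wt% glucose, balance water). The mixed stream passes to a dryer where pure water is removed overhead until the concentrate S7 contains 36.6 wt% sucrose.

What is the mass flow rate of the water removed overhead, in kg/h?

sucrose entering = 1585×0.262 + 1716×0.066 = 528.53 kg/h.
All sucrose reports to S7, so S7 = 528.53/0.366 = 1444.1 kg/h.
Total feed = 3301 kg/h; overhead = 3301 − 1444.1 = 1856.9 kg/h.

1857 kg/h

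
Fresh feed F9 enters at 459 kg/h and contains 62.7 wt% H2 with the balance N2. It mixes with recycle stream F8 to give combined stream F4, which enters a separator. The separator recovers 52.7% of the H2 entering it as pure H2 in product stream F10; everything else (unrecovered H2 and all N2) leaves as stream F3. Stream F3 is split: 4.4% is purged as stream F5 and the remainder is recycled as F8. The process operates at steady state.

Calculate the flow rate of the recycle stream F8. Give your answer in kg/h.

N2 enters only via F9 and leaves only via the purge: 459×0.373 = 0.044×(N2 in F3), and the separator passes all N2, so N2 in F4 = N2 in F3 = 3891.1 kg/h.
H2 in F4: m_A = 459×0.627 + (1−0.044)·(1−0.527)·m_A, so m_A = 287.79/0.5478 = 525.35 kg/h.
F3 = (1−0.527)×525.35 + 3891.1 = 4139.6 kg/h.
Recycle F8 = (1−0.044)×4139.6 = 3957.4 kg/h.

3957 kg/h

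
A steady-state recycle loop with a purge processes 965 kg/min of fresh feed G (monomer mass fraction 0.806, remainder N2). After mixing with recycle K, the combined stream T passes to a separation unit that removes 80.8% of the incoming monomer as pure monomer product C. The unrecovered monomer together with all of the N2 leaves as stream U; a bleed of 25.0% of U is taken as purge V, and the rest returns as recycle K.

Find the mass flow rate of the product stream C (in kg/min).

monomer in T: m_A = 965×0.806 + (1−0.250)·(1−0.808)·m_A, so m_A = 777.79/0.8560 = 908.63 kg/min.
Product C = 0.808×908.63 = 734.18 kg/min.

734.2 kg/min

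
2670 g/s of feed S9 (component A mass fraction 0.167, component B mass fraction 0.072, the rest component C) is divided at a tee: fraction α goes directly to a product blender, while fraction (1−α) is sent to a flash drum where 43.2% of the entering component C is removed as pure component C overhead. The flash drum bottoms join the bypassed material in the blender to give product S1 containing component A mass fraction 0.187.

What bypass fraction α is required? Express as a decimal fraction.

0.675

All 2670×0.167 = 445.89 g/s of component A reaches S1, so S1 = 445.89/0.187 = 2384.4 g/s and vapour = 285.56 g/s.
The evaporator receives (1−α)·2670 of feed at 0.761 component C and removes 0.432 of that component C:
0.432×0.761×(1−α)×2670 = 285.56
(1−α) = 285.56/877.77 = 0.3253;  α = 0.6747.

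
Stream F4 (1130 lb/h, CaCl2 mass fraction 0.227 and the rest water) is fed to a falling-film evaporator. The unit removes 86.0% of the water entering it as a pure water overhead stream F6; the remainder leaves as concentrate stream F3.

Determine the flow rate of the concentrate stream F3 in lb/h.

water entering = 1130×0.773 = 873.49 lb/h; overhead removed = 0.860×873.49 = 751.2 lb/h.
Concentrate = 1130 − 751.2 = 378.8 lb/h.

378.8 lb/h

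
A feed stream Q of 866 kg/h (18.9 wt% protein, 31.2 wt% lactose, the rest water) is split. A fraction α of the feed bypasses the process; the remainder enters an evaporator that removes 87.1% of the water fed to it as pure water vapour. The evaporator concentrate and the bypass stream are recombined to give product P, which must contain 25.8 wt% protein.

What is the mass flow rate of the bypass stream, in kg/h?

All 866×0.189 = 163.67 kg/h of protein reaches P, so P = 163.67/0.258 = 634.4 kg/h and vapour = 231.6 kg/h.
The evaporator receives (1−α)·866 of feed at 0.499 water and removes 0.871 of that water:
0.871×0.499×(1−α)×866 = 231.6
(1−α) = 231.6/376.39 = 0.6153;  α = 0.3847.
Bypass flow = 0.3847×866 = 333.12 kg/h.

333.1 kg/h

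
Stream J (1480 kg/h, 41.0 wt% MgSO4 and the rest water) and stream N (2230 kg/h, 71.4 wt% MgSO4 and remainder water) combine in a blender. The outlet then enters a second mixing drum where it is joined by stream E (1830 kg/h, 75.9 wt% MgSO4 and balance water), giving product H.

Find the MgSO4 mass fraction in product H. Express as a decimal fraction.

Overall, product flow = 5540 kg/h.
MgSO4 in = 1480×0.410 + 2230×0.714 + 1830×0.759 = 3588 kg/h.
MgSO4 fraction in H = 0.648.

0.648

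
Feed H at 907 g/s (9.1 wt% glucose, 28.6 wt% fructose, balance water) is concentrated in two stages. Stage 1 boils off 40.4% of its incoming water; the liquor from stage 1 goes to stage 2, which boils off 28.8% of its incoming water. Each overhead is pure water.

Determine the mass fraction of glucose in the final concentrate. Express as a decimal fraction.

0.142

water in feed = 907×0.623 = 565.06 g/s.
After stage 1: water left = (1−0.404)×565.06 = 336.78; stream total = 678.72 g/s.
After stage 2: water left = (1−0.288)×336.78 = 239.78; final concentrate = 581.72 g/s.
glucose fraction = 82.537/581.72 = 0.142.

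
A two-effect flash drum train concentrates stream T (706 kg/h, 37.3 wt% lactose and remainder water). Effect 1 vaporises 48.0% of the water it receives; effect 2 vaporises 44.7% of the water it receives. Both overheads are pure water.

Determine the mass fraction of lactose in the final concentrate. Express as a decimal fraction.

0.674

water in feed = 706×0.627 = 442.66 kg/h.
After stage 1: water left = (1−0.480)×442.66 = 230.18; stream total = 493.52 kg/h.
After stage 2: water left = (1−0.447)×230.18 = 127.29; final concentrate = 390.63 kg/h.
lactose fraction = 263.34/390.63 = 0.674.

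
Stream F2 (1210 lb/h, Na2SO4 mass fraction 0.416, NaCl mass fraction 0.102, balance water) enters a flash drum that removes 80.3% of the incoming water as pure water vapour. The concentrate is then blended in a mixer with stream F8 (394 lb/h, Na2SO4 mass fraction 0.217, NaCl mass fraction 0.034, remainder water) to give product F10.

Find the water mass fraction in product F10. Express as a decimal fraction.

Vapour removed = 0.803×0.482×1210 = 468.33 lb/h; concentrate = 741.67 lb/h.
water reaching the mixer = 114.89 (from concentrate) + 394×0.749 = 410 lb/h.
Product flow = 741.67 + 394 = 1135.7 lb/h; water fraction = 0.361.

0.361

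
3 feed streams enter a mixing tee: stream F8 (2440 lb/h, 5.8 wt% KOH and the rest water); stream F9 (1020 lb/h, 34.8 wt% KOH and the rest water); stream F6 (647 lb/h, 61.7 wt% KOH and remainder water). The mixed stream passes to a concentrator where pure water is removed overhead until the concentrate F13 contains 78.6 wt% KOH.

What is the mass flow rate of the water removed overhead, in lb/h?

2967 lb/h

KOH entering = 2440×0.058 + 1020×0.348 + 647×0.617 = 895.68 lb/h.
All KOH reports to F13, so F13 = 895.68/0.786 = 1139.5 lb/h.
Total feed = 4107 lb/h; overhead = 4107 − 1139.5 = 2967.5 lb/h.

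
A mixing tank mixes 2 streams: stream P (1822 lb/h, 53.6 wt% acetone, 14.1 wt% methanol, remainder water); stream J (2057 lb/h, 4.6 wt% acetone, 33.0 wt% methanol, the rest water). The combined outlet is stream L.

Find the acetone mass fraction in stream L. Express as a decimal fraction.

Total flow out = 1822 + 2057 = 3879 lb/h.
acetone in = 1822×0.536 + 2057×0.046 = 1071.2 lb/h.
acetone mass fraction in L = 1071.2/3879 = 0.276.

0.276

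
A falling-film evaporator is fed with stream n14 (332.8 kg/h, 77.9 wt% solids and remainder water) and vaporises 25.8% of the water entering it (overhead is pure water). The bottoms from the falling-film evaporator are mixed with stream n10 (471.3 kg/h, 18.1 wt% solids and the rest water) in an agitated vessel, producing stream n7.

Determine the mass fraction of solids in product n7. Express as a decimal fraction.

0.439

Vapour removed = 0.258×0.221×332.8 = 18.976 kg/h; concentrate = 313.82 kg/h.
solids reaching the mixer = 259.25 (from concentrate) + 471.3×0.181 = 344.56 kg/h.
Product flow = 313.82 + 471.3 = 785.12 kg/h; solids fraction = 0.439.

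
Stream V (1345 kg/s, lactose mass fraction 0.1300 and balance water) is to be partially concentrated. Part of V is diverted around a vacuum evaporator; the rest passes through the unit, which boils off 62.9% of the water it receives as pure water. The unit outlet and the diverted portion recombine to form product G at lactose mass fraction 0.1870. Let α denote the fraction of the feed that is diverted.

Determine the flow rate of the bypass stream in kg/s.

All 1345×0.130 = 174.85 kg/s of lactose reaches G, so G = 174.85/0.187 = 935.03 kg/s and vapour = 409.97 kg/s.
The evaporator receives (1−α)·1345 of feed at 0.870 water and removes 0.629 of that water:
0.629×0.870×(1−α)×1345 = 409.97
(1−α) = 409.97/736.02 = 0.5570;  α = 0.4430.
Bypass flow = 0.4430×1345 = 595.82 kg/s.

595.8 kg/s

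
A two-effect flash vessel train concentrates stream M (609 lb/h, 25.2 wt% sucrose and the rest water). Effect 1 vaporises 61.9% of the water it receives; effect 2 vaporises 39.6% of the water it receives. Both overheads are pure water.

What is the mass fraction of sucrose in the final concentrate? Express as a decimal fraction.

0.5942

water in feed = 609×0.748 = 455.53 lb/h.
After stage 1: water left = (1−0.619)×455.53 = 173.56; stream total = 327.03 lb/h.
After stage 2: water left = (1−0.396)×173.56 = 104.83; final concentrate = 258.3 lb/h.
sucrose fraction = 153.47/258.3 = 0.5942.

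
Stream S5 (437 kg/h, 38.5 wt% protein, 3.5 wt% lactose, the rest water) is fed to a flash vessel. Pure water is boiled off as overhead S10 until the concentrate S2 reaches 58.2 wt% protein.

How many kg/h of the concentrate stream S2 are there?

protein is conserved: 437×0.385 = 168.25 kg/h all reports to the concentrate.
Concentrate = 168.25/(target fraction) = 289.08 kg/h.

289.1 kg/h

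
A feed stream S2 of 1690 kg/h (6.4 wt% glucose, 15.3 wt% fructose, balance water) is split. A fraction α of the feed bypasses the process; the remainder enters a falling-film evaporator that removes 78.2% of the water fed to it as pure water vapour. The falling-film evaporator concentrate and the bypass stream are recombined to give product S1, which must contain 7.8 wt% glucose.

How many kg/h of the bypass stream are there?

All 1690×0.064 = 108.16 kg/h of glucose reaches S1, so S1 = 108.16/0.078 = 1386.7 kg/h and vapour = 303.33 kg/h.
The evaporator receives (1−α)·1690 of feed at 0.783 water and removes 0.782 of that water:
0.782×0.783×(1−α)×1690 = 303.33
(1−α) = 303.33/1034.8 = 0.2931;  α = 0.7069.
Bypass flow = 0.7069×1690 = 1194.6 kg/h.

1195 kg/h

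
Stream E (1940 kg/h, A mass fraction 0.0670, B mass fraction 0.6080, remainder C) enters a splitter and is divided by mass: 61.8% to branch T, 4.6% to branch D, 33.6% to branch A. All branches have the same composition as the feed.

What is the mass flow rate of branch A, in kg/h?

Branch A flow = 0.336×1940 = 651.84 kg/h.

651.8 kg/h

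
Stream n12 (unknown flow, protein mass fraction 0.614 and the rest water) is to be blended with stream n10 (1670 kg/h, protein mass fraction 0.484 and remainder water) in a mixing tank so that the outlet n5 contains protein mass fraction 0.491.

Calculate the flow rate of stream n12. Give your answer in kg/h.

Let n12 be the unknown flow. Total out = 1670 + n12.
protein balance: 808.28 + 0.614·n12 = 0.491·(1670 + n12)
(0.614 − 0.491)·n12 = 0.491×1670 − 808.28 = 11.69
n12 = 11.69 / 0.123 = 95.041 kg/h

95.04 kg/h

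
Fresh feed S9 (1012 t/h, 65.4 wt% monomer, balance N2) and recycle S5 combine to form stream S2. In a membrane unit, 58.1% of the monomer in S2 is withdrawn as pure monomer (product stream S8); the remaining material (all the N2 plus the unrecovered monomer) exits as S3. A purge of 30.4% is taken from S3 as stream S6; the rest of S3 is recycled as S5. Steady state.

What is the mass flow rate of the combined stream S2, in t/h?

2086 t/h

N2 enters only via S9 and leaves only via the purge: 1012×0.346 = 0.304×(N2 in S3), and the membrane unit passes all N2, so N2 in S2 = N2 in S3 = 1151.8 t/h.
monomer in S2: m_A = 1012×0.654 + (1−0.304)·(1−0.581)·m_A, so m_A = 661.85/0.7084 = 934.32 t/h.
S2 = 934.32 + 1151.8 = 2086.1 t/h.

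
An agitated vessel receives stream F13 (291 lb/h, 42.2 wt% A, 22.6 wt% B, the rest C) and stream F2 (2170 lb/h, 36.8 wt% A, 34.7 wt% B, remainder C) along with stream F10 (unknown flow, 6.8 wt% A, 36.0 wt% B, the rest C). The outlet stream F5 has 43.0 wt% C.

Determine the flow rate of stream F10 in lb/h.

Let F10 be the unknown flow. Total out = 2461 + F10.
C balance: 720.88 + 0.572·F10 = 0.430·(2461 + F10)
(0.572 − 0.430)·F10 = 0.430×2461 − 720.88 = 337.35
F10 = 337.35 / 0.142 = 2375.7 lb/h

2376 lb/h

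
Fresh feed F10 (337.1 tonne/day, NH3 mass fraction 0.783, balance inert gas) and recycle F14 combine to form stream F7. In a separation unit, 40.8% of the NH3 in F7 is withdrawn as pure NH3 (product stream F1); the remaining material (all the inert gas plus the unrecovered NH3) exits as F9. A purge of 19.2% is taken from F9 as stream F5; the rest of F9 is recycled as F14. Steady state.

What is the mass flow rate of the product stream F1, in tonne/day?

206.4 tonne/day

NH3 in F7: m_A = 337.1×0.783 + (1−0.192)·(1−0.408)·m_A, so m_A = 263.95/0.5217 = 505.98 tonne/day.
Product F1 = 0.408×505.98 = 206.44 tonne/day.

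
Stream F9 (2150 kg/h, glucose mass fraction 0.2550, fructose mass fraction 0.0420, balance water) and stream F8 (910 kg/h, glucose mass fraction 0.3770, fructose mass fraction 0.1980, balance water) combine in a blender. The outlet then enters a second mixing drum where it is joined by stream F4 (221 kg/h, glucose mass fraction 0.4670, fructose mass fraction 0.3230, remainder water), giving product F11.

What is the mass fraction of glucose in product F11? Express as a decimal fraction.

Overall, product flow = 3281 kg/h.
glucose in = 2150×0.255 + 910×0.377 + 221×0.467 = 994.53 kg/h.
glucose fraction in F11 = 0.3031.

0.3031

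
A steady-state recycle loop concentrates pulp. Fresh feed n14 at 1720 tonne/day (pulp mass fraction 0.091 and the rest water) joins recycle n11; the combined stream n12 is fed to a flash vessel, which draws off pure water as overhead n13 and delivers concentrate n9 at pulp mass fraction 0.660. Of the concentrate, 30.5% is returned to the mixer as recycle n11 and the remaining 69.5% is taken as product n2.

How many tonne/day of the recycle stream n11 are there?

104.1 tonne/day

Overall pulp balance (none leaves overhead): pulp in fresh feed = pulp in product, i.e. 1720×0.091 = (1−0.305)·n9·0.660.
n9 = 156.52/(0.660×0.695) = 341.23 tonne/day.
Recycle n11 = 0.305×341.23 = 104.07 tonne/day.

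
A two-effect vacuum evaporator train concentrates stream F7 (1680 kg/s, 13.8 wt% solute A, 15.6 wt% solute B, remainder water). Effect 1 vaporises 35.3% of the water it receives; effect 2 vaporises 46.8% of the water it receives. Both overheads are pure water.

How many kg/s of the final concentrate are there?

902.2 kg/s

water in feed = 1680×0.706 = 1186.1 kg/s.
After stage 1: water left = (1−0.353)×1186.1 = 767.39; stream total = 1261.3 kg/s.
After stage 2: water left = (1−0.468)×767.39 = 408.25; final concentrate = 902.17 kg/s.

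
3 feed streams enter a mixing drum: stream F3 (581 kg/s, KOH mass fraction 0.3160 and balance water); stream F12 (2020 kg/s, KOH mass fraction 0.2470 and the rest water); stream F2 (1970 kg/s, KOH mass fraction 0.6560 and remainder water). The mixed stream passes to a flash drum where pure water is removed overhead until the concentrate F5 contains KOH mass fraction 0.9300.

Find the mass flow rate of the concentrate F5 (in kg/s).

KOH entering = 581×0.316 + 2020×0.247 + 1970×0.656 = 1974.9 kg/s.
All KOH reports to F5, so F5 = 1974.9/0.930 = 2123.5 kg/s.

2124 kg/s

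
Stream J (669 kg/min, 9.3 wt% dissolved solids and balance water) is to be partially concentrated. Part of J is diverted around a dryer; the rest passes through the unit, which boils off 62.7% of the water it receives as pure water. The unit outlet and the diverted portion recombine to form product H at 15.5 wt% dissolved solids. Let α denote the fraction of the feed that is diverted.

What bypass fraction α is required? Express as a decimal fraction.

All 669×0.093 = 62.217 kg/min of dissolved solids reaches H, so H = 62.217/0.155 = 401.4 kg/min and vapour = 267.6 kg/min.
The evaporator receives (1−α)·669 of feed at 0.907 water and removes 0.627 of that water:
0.627×0.907×(1−α)×669 = 267.6
(1−α) = 267.6/380.45 = 0.7034;  α = 0.2966.

0.297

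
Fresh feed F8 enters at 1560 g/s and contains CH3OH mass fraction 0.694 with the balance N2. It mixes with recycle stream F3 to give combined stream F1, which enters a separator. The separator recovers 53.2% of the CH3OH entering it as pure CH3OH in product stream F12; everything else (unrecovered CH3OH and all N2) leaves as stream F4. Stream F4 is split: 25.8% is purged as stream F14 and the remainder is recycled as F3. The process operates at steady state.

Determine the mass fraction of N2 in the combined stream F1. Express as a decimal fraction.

0.527

N2 enters only via F8 and leaves only via the purge: 1560×0.306 = 0.258×(N2 in F4), and the separator passes all N2, so N2 in F1 = N2 in F4 = 1850.2 g/s.
CH3OH in F1: m_A = 1560×0.694 + (1−0.258)·(1−0.532)·m_A, so m_A = 1082.6/0.6527 = 1658.6 g/s.
F1 = 1658.6 + 1850.2 = 3508.8 g/s.
N2 fraction in F1 = 1850.2/3508.8 = 0.527.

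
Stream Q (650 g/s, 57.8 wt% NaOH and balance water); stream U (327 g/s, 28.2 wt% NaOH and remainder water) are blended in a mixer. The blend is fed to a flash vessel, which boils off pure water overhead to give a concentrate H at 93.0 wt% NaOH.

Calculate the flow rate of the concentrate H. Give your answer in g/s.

NaOH entering = 650×0.578 + 327×0.282 = 467.91 g/s.
All NaOH reports to H, so H = 467.91/0.930 = 503.13 g/s.

503.1 g/s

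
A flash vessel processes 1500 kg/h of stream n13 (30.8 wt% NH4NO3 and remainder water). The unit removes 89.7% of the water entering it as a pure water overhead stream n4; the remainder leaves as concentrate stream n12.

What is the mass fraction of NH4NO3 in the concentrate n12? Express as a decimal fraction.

NH4NO3 is not removed: 1500×0.308 = 462 kg/h of NH4NO3 enters n12.
water entering = 1500×0.692 = 1038 kg/h; overhead removed = 0.897×1038 = 931.09 kg/h.
Concentrate = 1500 − 931.09 = 568.91 kg/h.
Mass fraction = 462/568.91 = 0.8121.

0.8121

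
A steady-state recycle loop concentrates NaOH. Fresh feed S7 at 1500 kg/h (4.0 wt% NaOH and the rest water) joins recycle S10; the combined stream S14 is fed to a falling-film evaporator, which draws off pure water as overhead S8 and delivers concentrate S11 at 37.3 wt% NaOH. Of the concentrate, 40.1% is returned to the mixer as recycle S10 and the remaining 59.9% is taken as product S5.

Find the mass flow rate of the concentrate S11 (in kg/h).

Overall NaOH balance (none leaves overhead): NaOH in fresh feed = NaOH in product, i.e. 1500×0.040 = (1−0.401)·S11·0.373.
S11 = 60/(0.373×0.599) = 268.54 kg/h.

268.5 kg/h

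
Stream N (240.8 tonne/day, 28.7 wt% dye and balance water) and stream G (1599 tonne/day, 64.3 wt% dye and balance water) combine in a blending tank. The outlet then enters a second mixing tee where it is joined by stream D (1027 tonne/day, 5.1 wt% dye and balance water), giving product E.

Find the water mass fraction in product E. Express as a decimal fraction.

Overall, product flow = 2866.8 tonne/day.
water in = 240.8×0.713 + 1599×0.357 + 1027×0.949 = 1717.2 tonne/day.
water fraction in E = 0.599.

0.599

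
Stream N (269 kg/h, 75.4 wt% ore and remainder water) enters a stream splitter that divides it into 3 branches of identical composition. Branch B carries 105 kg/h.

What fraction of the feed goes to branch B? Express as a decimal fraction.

Fraction to B = 105/269 = 0.3903.

0.390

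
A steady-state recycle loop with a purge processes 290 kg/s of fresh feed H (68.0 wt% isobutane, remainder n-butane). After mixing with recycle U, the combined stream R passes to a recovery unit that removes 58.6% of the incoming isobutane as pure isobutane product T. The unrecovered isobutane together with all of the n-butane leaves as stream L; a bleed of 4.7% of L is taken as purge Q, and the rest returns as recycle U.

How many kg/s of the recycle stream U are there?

n-butane enters only via H and leaves only via the purge: 290×0.320 = 0.047×(n-butane in L), and the recovery unit passes all n-butane, so n-butane in R = n-butane in L = 1974.5 kg/s.
isobutane in R: m_A = 290×0.680 + (1−0.047)·(1−0.586)·m_A, so m_A = 197.2/0.6055 = 325.7 kg/s.
L = (1−0.586)×325.7 + 1974.5 = 2109.3 kg/s.
Recycle U = (1−0.047)×2109.3 = 2010.2 kg/s.

2010 kg/s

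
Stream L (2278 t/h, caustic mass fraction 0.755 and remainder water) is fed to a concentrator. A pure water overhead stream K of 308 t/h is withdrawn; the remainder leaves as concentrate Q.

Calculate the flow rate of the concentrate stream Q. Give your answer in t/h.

Concentrate = 2278 − 308 = 1970 t/h.

1970 t/h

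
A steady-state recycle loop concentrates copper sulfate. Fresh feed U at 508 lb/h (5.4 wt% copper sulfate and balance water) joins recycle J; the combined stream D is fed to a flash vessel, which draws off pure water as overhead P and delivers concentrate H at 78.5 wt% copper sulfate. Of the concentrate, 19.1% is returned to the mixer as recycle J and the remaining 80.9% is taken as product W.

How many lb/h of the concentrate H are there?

Overall copper sulfate balance (none leaves overhead): copper sulfate in fresh feed = copper sulfate in product, i.e. 508×0.054 = (1−0.191)·H·0.785.
H = 27.432/(0.785×0.809) = 43.196 lb/h.

43.2 lb/h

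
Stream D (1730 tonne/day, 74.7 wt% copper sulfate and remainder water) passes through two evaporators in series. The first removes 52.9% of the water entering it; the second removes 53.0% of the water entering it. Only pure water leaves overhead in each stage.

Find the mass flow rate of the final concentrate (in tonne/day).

water in feed = 1730×0.253 = 437.69 tonne/day.
After stage 1: water left = (1−0.529)×437.69 = 206.15; stream total = 1498.5 tonne/day.
After stage 2: water left = (1−0.530)×206.15 = 96.891; final concentrate = 1389.2 tonne/day.

1389 tonne/day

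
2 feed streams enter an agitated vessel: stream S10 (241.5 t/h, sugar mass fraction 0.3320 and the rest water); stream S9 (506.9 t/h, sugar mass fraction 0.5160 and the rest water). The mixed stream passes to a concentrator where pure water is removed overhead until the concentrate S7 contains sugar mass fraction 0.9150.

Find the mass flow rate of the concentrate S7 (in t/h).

373.5 t/h

sugar entering = 241.5×0.332 + 506.9×0.516 = 341.74 t/h.
All sugar reports to S7, so S7 = 341.74/0.915 = 373.48 t/h.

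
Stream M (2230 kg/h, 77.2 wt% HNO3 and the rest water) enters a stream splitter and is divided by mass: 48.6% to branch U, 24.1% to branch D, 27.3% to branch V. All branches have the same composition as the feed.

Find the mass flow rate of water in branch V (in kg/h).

Branch V total = 0.273×2230 = 608.79 kg/h.
water in V = 0.228×608.79 = 138.8 kg/h.

138.8 kg/h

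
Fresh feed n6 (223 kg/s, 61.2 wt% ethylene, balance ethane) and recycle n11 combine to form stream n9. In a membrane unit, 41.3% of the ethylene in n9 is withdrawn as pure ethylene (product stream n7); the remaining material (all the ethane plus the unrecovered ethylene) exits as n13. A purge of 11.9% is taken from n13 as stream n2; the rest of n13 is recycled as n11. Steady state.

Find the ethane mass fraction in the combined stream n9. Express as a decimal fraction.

0.720

ethane enters only via n6 and leaves only via the purge: 223×0.388 = 0.119×(ethane in n13), and the membrane unit passes all ethane, so ethane in n9 = ethane in n13 = 727.09 kg/s.
ethylene in n9: m_A = 223×0.612 + (1−0.119)·(1−0.413)·m_A, so m_A = 136.48/0.4829 = 282.65 kg/s.
n9 = 282.65 + 727.09 = 1009.7 kg/s.
ethane fraction in n9 = 727.09/1009.7 = 0.720.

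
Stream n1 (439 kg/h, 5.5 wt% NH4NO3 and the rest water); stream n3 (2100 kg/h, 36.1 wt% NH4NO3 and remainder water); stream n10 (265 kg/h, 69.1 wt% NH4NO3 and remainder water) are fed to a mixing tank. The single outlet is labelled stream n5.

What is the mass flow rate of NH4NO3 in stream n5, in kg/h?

965.4 kg/h

NH4NO3 out = NH4NO3 in = 439×0.055 + 2100×0.361 + 265×0.691 = 965.36 kg/h.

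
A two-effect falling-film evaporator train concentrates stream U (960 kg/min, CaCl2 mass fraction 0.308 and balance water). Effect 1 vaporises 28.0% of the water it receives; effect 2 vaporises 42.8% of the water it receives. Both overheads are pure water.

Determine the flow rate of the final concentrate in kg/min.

569.3 kg/min

water in feed = 960×0.692 = 664.32 kg/min.
After stage 1: water left = (1−0.280)×664.32 = 478.31; stream total = 773.99 kg/min.
After stage 2: water left = (1−0.428)×478.31 = 273.59; final concentrate = 569.27 kg/min.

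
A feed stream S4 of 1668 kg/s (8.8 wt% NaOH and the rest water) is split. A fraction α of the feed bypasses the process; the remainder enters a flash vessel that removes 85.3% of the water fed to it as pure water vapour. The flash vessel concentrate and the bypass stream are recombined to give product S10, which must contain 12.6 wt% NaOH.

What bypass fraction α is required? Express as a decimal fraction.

0.612

All 1668×0.088 = 146.78 kg/s of NaOH reaches S10, so S10 = 146.78/0.126 = 1165 kg/s and vapour = 503.05 kg/s.
The evaporator receives (1−α)·1668 of feed at 0.912 water and removes 0.853 of that water:
0.853×0.912×(1−α)×1668 = 503.05
(1−α) = 503.05/1297.6 = 0.3877;  α = 0.6123.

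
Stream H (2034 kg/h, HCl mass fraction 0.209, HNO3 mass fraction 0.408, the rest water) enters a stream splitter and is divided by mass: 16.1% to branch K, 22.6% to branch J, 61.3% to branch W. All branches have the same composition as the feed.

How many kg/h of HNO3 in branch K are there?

Branch K total = 0.161×2034 = 327.47 kg/h.
HNO3 in K = 0.408×327.47 = 133.61 kg/h.

133.6 kg/h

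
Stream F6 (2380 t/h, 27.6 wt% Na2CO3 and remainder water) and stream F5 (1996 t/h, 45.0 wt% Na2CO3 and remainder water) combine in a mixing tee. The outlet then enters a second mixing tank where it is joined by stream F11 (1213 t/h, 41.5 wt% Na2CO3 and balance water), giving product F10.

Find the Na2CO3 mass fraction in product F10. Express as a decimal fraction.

0.368

Overall, product flow = 5589 t/h.
Na2CO3 in = 2380×0.276 + 1996×0.450 + 1213×0.415 = 2058.5 t/h.
Na2CO3 fraction in F10 = 0.368.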